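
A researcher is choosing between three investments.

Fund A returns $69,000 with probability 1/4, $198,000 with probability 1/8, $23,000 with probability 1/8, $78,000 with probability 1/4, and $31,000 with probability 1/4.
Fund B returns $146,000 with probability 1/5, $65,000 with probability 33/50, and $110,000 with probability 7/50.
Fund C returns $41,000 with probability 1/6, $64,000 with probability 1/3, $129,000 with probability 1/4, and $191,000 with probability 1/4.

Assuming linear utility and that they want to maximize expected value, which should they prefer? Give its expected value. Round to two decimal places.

Fund C ($108,166.67)

Fund A = 1/4 × 69000 + 1/8 × 198000 + 1/8 × 23000 + 1/4 × 78000 + 1/4 × 31000 = 17250 + 24750 + 2875 + 19500 + 7750 = 72125
Fund B = 1/5 × 146000 + 33/50 × 65000 + 7/50 × 110000 = 29200 + 42900 + 15400 = 87500
Fund C = 1/6 × 41000 + 1/3 × 64000 + 1/4 × 129000 + 1/4 × 191000 = 6833.3333 + 21333.3333 + 32250 + 47750 = 108166.6667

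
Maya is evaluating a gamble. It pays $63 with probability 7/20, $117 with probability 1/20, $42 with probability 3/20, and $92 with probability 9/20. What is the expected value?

EV = 7/20 × 63 + 1/20 × 117 + 3/20 × 42 + 9/20 × 92 = 22.05 + 5.85 + 6.3 + 41.4 = 75.6

$75.60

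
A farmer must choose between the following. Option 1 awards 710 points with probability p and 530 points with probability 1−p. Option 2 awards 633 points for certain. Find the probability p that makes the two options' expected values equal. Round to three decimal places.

p·710 + (1−p)·530 = 633
180p + 530 = 633
p = (633 − 530) / 180

p = 0.572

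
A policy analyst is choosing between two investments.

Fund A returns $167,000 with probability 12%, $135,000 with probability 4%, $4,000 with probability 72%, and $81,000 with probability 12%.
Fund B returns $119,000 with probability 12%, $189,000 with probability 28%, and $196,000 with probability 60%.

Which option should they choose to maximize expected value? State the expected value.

Fund B ($184,800)

Fund A = 0.12 × 167000 + 0.04 × 135000 + 0.72 × 4000 + 0.12 × 81000 = 20040 + 5400 + 2880 + 9720 = 38040
Fund B = 0.12 × 119000 + 0.28 × 189000 + 0.6 × 196000 = 14280 + 52920 + 117600 = 184800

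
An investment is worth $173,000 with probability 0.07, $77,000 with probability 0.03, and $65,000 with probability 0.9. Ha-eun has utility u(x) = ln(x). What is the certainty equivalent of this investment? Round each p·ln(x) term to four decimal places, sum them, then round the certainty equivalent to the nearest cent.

$69,961.47

E[u] = 0.07·ln(173000) + 0.03·ln(77000) + 0.9·ln(65000) = 0.8443 + 0.3375 + 9.9739 = 11.1557
CE = e^11.1557 ≈ 69961.47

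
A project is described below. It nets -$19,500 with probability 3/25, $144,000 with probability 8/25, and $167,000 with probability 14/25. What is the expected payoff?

EV = 3/25 × (-19500) + 8/25 × 144000 + 14/25 × 167000 = -2340 + 46080 + 93520 = 137260

$137,260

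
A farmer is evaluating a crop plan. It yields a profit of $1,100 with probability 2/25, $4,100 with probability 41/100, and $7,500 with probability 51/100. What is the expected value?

$5,594

EV = 2/25 × 1100 + 41/100 × 4100 + 51/100 × 7500 = 88 + 1681 + 3825 = 5594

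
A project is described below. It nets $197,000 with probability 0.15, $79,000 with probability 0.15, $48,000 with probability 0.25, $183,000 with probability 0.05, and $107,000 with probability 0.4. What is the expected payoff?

EV = 0.15 × 197000 + 0.15 × 79000 + 0.25 × 48000 + 0.05 × 183000 + 0.4 × 107000 = 29550 + 11850 + 12000 + 9150 + 42800 = 105350

$105,350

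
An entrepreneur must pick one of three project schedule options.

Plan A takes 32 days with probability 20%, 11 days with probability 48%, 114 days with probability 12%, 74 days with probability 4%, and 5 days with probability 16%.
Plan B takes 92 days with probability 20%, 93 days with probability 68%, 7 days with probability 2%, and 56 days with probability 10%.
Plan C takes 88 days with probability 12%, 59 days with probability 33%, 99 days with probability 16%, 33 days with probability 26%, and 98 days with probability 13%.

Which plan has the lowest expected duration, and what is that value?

Plan A (29.12 days)

Plan A = 0.2 × 32 + 0.48 × 11 + 0.12 × 114 + 0.04 × 74 + 0.16 × 5 = 6.4 + 5.28 + 13.68 + 2.96 + 0.8 = 29.12
Plan B = 0.2 × 92 + 0.68 × 93 + 0.02 × 7 + 0.1 × 56 = 18.4 + 63.24 + 0.14 + 5.6 = 87.38
Plan C = 0.12 × 88 + 0.33 × 59 + 0.16 × 99 + 0.26 × 33 + 0.13 × 98 = 10.56 + 19.47 + 15.84 + 8.58 + 12.74 = 67.19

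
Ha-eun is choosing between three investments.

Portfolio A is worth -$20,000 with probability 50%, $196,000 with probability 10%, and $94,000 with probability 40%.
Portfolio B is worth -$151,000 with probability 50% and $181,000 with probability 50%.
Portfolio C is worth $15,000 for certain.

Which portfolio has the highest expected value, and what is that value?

Portfolio A = 0.5 × (-20000) + 0.1 × 196000 + 0.4 × 94000 = -10000 + 19600 + 37600 = 47200
Portfolio B = 0.5 × (-151000) + 0.5 × 181000 = -75500 + 90500 = 15000
Portfolio C: 15000 (certain)

Portfolio A ($47,200)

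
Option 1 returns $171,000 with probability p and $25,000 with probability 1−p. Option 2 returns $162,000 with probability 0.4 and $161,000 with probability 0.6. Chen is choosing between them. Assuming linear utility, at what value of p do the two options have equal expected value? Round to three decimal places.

EV(Option 2) = 0.4 × 162000 + 0.6 × 161000 = 64800 + 96600 = 161400
p·171000 + (1−p)·25000 = 161400
146000p + 25000 = 161400
p = (161400 − 25000) / 146000

p = 0.934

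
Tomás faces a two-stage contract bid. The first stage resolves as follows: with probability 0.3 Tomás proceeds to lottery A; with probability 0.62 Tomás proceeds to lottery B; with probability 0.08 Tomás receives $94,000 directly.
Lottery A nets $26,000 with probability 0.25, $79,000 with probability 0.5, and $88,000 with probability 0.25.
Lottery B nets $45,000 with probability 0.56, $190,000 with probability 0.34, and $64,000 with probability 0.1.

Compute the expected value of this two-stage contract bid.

EV(A) = 0.25 × 26000 + 0.5 × 79000 + 0.25 × 88000 = 6500 + 39500 + 22000 = 68000
EV(B) = 0.56 × 45000 + 0.34 × 190000 + 0.1 × 64000 = 25200 + 64600 + 6400 = 96200
Branch C: 94000 (certain)
Overall = 0.3 × 68000 + 0.62 × 96200 + 0.08 × 94000 = 20400 + 59644 + 7520 = 87564

$87,564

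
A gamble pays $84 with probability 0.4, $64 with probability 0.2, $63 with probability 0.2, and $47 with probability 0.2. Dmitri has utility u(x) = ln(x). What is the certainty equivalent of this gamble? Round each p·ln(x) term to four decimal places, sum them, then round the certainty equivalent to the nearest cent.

$66.87

E[u] = 0.4·ln(84) + 0.2·ln(64) + 0.2·ln(63) + 0.2·ln(47) = 1.7723 + 0.8318 + 0.8286 + 0.7700 = 4.2027
CE = e^4.2027 ≈ 66.87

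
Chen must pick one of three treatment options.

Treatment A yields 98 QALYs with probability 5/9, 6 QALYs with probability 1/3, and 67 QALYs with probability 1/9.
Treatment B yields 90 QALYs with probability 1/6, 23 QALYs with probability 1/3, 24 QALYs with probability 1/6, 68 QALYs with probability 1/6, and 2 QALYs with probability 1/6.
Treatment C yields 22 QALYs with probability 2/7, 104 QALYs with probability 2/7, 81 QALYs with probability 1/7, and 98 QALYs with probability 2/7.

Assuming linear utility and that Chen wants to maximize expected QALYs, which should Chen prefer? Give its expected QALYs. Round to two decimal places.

Treatment A = 5/9 × 98 + 1/3 × 6 + 1/9 × 67 = 54.4444 + 2 + 7.4444 = 63.8889
Treatment B = 1/6 × 90 + 1/3 × 23 + 1/6 × 24 + 1/6 × 68 + 1/6 × 2 = 15 + 7.6667 + 4 + 11.3333 + 0.3333 = 38.3333
Treatment C = 2/7 × 22 + 2/7 × 104 + 1/7 × 81 + 2/7 × 98 = 6.2857 + 29.7143 + 11.5714 + 28 = 75.5714

Treatment C (75.57 QALYs)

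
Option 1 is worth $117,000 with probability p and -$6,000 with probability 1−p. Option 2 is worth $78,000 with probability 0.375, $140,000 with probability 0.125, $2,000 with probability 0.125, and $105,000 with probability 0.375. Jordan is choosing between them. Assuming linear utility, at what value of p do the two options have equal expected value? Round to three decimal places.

EV(Option 2) = 0.375 × 78000 + 0.125 × 140000 + 0.125 × 2000 + 0.375 × 105000 = 29250 + 17500 + 250 + 39375 = 86375
p·117000 + (1−p)·(-6000) = 86375
123000p − 6000 = 86375
p = (86375 + 6000) / 123000

p = 0.751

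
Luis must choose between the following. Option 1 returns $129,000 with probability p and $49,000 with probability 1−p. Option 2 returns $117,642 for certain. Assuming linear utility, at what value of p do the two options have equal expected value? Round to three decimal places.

p·129000 + (1−p)·49000 = 117642
80000p + 49000 = 117642
p = (117642 − 49000) / 80000

p = 0.858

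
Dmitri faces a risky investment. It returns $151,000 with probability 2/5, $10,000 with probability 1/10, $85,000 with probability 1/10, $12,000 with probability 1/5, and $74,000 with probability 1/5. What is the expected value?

EV = 2/5 × 151000 + 1/10 × 10000 + 1/10 × 85000 + 1/5 × 12000 + 1/5 × 74000 = 60400 + 1000 + 8500 + 2400 + 14800 = 87100

$87,100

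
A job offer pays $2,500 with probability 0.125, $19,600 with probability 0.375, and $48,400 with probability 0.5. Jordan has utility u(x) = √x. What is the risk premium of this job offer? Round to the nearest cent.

E[u] = 0.125·√2500 + 0.375·√19600 + 0.5·√48400 = 0.125·50 + 0.375·140 + 0.5·220 = 168.75
CE = (168.75)² = 28476.5625
Risk premium = EV − CE = 31862.5 − 28476.5625 = 3385.9375

$3,385.94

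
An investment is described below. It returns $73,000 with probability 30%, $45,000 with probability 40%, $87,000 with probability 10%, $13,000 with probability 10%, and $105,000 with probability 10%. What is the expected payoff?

EV = 0.3 × 73000 + 0.4 × 45000 + 0.1 × 87000 + 0.1 × 13000 + 0.1 × 105000 = 21900 + 18000 + 8700 + 1300 + 10500 = 60400

$60,400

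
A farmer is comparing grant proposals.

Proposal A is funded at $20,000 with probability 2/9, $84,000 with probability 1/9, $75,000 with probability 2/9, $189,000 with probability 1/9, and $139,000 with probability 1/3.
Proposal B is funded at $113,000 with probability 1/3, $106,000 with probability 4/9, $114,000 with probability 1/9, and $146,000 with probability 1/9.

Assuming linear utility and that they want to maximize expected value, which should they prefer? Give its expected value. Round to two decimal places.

Proposal B ($113,666.67)

Proposal A = 2/9 × 20000 + 1/9 × 84000 + 2/9 × 75000 + 1/9 × 189000 + 1/3 × 139000 = 4444.4444 + 9333.3333 + 16666.6667 + 21000 + 46333.3333 = 97777.7778
Proposal B = 1/3 × 113000 + 4/9 × 106000 + 1/9 × 114000 + 1/9 × 146000 = 37666.6667 + 47111.1111 + 12666.6667 + 16222.2222 = 113666.6667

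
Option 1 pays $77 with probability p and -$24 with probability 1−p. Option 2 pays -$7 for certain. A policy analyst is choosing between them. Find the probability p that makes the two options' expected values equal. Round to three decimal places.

p·77 + (1−p)·(-24) = -7
101p − 24 = -7
p = (-7 + 24) / 101

p = 0.168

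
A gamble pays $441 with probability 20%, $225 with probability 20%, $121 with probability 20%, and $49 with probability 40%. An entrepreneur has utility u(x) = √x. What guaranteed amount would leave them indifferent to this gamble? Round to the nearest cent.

$148.84

E[u] = 0.2·√441 + 0.2·√225 + 0.2·√121 + 0.4·√49 = 0.2·21 + 0.2·15 + 0.2·11 + 0.4·7 = 12.2
CE = (12.2)² = 148.84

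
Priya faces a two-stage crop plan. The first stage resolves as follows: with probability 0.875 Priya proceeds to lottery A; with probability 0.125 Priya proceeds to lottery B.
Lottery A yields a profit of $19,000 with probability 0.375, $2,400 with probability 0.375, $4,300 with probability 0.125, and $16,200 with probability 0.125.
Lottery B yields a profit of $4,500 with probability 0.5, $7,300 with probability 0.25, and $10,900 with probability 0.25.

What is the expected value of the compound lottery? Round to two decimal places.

EV(A) = 0.375 × 19000 + 0.375 × 2400 + 0.125 × 4300 + 0.125 × 16200 = 7125 + 900 + 537.5 + 2025 = 10587.5
EV(B) = 0.5 × 4500 + 0.25 × 7300 + 0.25 × 10900 = 2250 + 1825 + 2725 = 6800
Overall = 0.875 × 10587.5 + 0.125 × 6800 = 9264.0625 + 850 = 10114.0625

$10,114.06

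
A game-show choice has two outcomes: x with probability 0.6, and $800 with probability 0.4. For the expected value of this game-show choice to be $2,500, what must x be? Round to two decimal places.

0.6·x + 0.4·800 = 2500
0.6·x = 2500 − 320 = 2180
x = 2180 / 0.6 = 3633.3333

x = $3,633.33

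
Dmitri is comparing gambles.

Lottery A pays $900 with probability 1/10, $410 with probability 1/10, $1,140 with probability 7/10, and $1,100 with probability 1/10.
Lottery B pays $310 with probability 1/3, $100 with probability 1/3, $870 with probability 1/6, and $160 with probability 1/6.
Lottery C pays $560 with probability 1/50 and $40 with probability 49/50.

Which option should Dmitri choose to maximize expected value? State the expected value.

Lottery A = 1/10 × 900 + 1/10 × 410 + 7/10 × 1140 + 1/10 × 1100 = 90 + 41 + 798 + 110 = 1039
Lottery B = 1/3 × 310 + 1/3 × 100 + 1/6 × 870 + 1/6 × 160 = 103.3333 + 33.3333 + 145 + 26.6667 = 308.3333
Lottery C = 1/50 × 560 + 49/50 × 40 = 11.2 + 39.2 = 50.4

Lottery A ($1,039)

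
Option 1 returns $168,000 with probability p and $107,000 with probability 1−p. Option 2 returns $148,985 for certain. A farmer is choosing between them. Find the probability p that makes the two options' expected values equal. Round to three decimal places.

p = 0.688

p·168000 + (1−p)·107000 = 148985
61000p + 107000 = 148985
p = (148985 − 107000) / 61000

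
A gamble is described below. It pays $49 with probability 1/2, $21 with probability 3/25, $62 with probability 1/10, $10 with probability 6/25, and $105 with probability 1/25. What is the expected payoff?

EV = 1/2 × 49 + 3/25 × 21 + 1/10 × 62 + 6/25 × 10 + 1/25 × 105 = 24.5 + 2.52 + 6.2 + 2.4 + 4.2 = 39.82

$39.82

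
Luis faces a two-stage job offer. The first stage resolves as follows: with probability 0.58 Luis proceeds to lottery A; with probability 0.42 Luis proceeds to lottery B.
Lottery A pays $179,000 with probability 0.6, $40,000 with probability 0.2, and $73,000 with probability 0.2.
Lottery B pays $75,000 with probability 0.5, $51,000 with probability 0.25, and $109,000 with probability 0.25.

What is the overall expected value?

EV(A) = 0.6 × 179000 + 0.2 × 40000 + 0.2 × 73000 = 107400 + 8000 + 14600 = 130000
EV(B) = 0.5 × 75000 + 0.25 × 51000 + 0.25 × 109000 = 37500 + 12750 + 27250 = 77500
Overall = 0.58 × 130000 + 0.42 × 77500 = 75400 + 32550 = 107950

$107,950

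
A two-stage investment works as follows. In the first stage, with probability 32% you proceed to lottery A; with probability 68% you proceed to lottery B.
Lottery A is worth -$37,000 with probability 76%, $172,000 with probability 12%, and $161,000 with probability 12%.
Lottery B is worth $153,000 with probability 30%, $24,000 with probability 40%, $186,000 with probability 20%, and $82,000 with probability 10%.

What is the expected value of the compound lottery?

$72,400.80

EV(A) = 0.76 × (-37000) + 0.12 × 172000 + 0.12 × 161000 = -28120 + 20640 + 19320 = 11840
EV(B) = 0.3 × 153000 + 0.4 × 24000 + 0.2 × 186000 + 0.1 × 82000 = 45900 + 9600 + 37200 + 8200 = 100900
Overall = 0.32 × 11840 + 0.68 × 100900 = 3788.8 + 68612 = 72400.8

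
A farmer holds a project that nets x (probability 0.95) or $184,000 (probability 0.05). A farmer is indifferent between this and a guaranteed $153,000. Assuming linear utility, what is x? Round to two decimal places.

0.95·x + 0.05·184000 = 153000
0.95·x = 153000 − 9200 = 143800
x = 143800 / 0.95 = 151368.4211

x = $151,368.42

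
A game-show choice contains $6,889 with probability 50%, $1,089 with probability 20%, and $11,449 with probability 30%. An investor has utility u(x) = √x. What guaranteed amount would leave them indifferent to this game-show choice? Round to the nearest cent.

$6,432.04

E[u] = 0.5·√6889 + 0.2·√1089 + 0.3·√11449 = 0.5·83 + 0.2·33 + 0.3·107 = 80.2
CE = (80.2)² = 6432.04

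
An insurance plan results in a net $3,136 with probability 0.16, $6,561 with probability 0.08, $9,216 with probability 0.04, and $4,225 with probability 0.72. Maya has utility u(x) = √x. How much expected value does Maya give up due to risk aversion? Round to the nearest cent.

$70.71

E[u] = 0.16·√3136 + 0.08·√6561 + 0.04·√9216 + 0.72·√4225 = 0.16·56 + 0.08·81 + 0.04·96 + 0.72·65 = 66.08
CE = (66.08)² = 4366.5664
Risk premium = EV − CE = 4437.28 − 4366.5664 = 70.7136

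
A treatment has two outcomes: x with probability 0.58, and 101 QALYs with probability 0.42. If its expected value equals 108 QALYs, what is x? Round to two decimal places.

0.58·x + 0.42·101 = 108
0.58·x = 108 − 42.42 = 65.58
x = 65.58 / 0.58 = 113.0690

x = 113.07 QALYs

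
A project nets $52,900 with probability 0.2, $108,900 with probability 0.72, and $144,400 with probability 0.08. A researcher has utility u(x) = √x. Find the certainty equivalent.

$98,596

E[u] = 0.2·√52900 + 0.72·√108900 + 0.08·√144400 = 0.2·230 + 0.72·330 + 0.08·380 = 314
CE = (314)² = 98596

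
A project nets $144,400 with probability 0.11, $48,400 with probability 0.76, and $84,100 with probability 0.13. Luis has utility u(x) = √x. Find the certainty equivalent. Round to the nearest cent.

$60,860.89

E[u] = 0.11·√144400 + 0.76·√48400 + 0.13·√84100 = 0.11·380 + 0.76·220 + 0.13·290 = 246.7
CE = (246.7)² = 60860.89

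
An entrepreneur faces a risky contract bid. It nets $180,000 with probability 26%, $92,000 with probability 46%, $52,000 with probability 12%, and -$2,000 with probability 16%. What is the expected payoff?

$95,040

EV = 0.26 × 180000 + 0.46 × 92000 + 0.12 × 52000 + 0.16 × (-2000) = 46800 + 42320 + 6240 − 320 = 95040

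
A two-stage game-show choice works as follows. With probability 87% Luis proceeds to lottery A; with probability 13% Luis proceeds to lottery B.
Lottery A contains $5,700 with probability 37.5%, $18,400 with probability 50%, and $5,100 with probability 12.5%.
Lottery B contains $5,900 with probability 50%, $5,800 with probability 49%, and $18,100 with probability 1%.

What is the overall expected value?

EV(A) = 0.375 × 5700 + 0.5 × 18400 + 0.125 × 5100 = 2137.5 + 9200 + 637.5 = 11975
EV(B) = 0.5 × 5900 + 0.49 × 5800 + 0.01 × 18100 = 2950 + 2842 + 181 = 5973
Overall = 0.87 × 11975 + 0.13 × 5973 = 10418.25 + 776.49 = 11194.74

$11,194.74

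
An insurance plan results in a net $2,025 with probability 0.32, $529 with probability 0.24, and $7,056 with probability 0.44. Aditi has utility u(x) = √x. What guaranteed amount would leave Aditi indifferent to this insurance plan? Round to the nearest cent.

$3,235.33

E[u] = 0.32·√2025 + 0.24·√529 + 0.44·√7056 = 0.32·45 + 0.24·23 + 0.44·84 = 56.88
CE = (56.88)² = 3235.3344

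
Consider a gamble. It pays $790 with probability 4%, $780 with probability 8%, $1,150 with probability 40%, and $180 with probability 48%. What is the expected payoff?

EV = 0.04 × 790 + 0.08 × 780 + 0.4 × 1150 + 0.48 × 180 = 31.6 + 62.4 + 460 + 86.4 = 640.4

$640.40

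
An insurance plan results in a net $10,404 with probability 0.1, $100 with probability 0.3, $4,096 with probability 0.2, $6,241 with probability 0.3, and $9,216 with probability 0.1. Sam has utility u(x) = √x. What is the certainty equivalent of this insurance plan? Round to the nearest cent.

E[u] = 0.1·√10404 + 0.3·√100 + 0.2·√4096 + 0.3·√6241 + 0.1·√9216 = 0.1·102 + 0.3·10 + 0.2·64 + 0.3·79 + 0.1·96 = 59.3
CE = (59.3)² = 3516.49

$3,516.49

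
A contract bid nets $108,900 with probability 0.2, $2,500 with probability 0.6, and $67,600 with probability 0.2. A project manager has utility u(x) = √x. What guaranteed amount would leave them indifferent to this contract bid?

$21,904

E[u] = 0.2·√108900 + 0.6·√2500 + 0.2·√67600 = 0.2·330 + 0.6·50 + 0.2·260 = 148
CE = (148)² = 21904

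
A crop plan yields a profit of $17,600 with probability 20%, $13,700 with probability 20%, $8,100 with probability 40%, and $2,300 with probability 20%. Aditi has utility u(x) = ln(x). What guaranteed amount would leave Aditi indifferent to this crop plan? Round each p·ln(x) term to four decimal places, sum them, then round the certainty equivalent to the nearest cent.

E[u] = 0.2·ln(17600) + 0.2·ln(13700) + 0.4·ln(8100) + 0.2·ln(2300) = 1.9551 + 1.9050 + 3.5998 + 1.5481 = 9.0080
CE = e^9.0080 ≈ 8168.17

$8,168.17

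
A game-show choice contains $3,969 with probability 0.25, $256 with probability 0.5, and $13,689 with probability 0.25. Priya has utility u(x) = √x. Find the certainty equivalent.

E[u] = 0.25·√3969 + 0.5·√256 + 0.25·√13689 = 0.25·63 + 0.5·16 + 0.25·117 = 53
CE = (53)² = 2809

$2,809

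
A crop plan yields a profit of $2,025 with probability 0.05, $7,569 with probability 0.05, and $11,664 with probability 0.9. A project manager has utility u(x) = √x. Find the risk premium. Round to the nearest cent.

$202.86

E[u] = 0.05·√2025 + 0.05·√7569 + 0.9·√11664 = 0.05·45 + 0.05·87 + 0.9·108 = 103.8
CE = (103.8)² = 10774.44
Risk premium = EV − CE = 10977.3 − 10774.44 = 202.86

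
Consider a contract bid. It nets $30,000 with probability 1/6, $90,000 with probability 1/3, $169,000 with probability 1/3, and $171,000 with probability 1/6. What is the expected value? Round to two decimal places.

$119,833.33

EV = 1/6 × 30000 + 1/3 × 90000 + 1/3 × 169000 + 1/6 × 171000 = 5000 + 30000 + 56333.3333 + 28500 = 119833.3333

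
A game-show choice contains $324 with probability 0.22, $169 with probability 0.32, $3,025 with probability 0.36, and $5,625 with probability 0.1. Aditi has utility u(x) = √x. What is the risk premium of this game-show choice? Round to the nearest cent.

$522.28

E[u] = 0.22·√324 + 0.32·√169 + 0.36·√3025 + 0.1·√5625 = 0.22·18 + 0.32·13 + 0.36·55 + 0.1·75 = 35.42
CE = (35.42)² = 1254.5764
Risk premium = EV − CE = 1776.86 − 1254.5764 = 522.2836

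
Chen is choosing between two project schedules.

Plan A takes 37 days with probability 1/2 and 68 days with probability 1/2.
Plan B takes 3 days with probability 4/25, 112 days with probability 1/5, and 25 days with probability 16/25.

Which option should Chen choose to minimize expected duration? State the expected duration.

Plan B (38.88 days)

Plan A = 1/2 × 37 + 1/2 × 68 = 18.5 + 34 = 52.5
Plan B = 4/25 × 3 + 1/5 × 112 + 16/25 × 25 = 0.48 + 22.4 + 16 = 38.88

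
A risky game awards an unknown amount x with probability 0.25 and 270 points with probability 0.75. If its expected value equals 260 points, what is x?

x = 230 points

0.25·x + 0.75·270 = 260
0.25·x = 260 − 202.5 = 57.5
x = 57.5 / 0.25 = 230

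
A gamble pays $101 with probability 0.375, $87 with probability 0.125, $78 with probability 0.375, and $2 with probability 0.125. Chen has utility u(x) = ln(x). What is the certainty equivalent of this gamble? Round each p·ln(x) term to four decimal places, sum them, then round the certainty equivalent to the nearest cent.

$55.11

E[u] = 0.375·ln(101) + 0.125·ln(87) + 0.375·ln(78) + 0.125·ln(2) = 1.7307 + 0.5582 + 1.6338 + 0.0866 = 4.0093
CE = e^4.0093 ≈ 55.11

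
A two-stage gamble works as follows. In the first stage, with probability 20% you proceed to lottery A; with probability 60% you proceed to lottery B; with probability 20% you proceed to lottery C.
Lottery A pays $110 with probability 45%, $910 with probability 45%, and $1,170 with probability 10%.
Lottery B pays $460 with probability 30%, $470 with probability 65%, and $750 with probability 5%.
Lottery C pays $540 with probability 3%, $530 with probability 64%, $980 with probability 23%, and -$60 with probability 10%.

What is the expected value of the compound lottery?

$518.76

EV(A) = 0.45 × 110 + 0.45 × 910 + 0.1 × 1170 = 49.5 + 409.5 + 117 = 576
EV(B) = 0.3 × 460 + 0.65 × 470 + 0.05 × 750 = 138 + 305.5 + 37.5 = 481
EV(C) = 0.03 × 540 + 0.64 × 530 + 0.23 × 980 + 0.1 × (-60) = 16.2 + 339.2 + 225.4 − 6 = 574.8
Overall = 0.2 × 576 + 0.6 × 481 + 0.2 × 574.8 = 115.2 + 288.6 + 114.96 = 518.76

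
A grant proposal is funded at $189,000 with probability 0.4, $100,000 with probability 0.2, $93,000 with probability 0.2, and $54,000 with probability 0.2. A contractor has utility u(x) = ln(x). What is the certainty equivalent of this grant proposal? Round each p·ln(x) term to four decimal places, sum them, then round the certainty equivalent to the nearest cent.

$112,397.84

E[u] = 0.4·ln(189000) + 0.2·ln(100000) + 0.2·ln(93000) + 0.2·ln(54000) = 4.8598 + 2.3026 + 2.2881 + 2.1793 = 11.6298
CE = e^11.6298 ≈ 112397.84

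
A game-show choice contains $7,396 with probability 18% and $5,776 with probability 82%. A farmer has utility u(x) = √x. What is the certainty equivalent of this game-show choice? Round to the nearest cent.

$6,052.84

E[u] = 0.18·√7396 + 0.82·√5776 = 0.18·86 + 0.82·76 = 77.8
CE = (77.8)² = 6052.84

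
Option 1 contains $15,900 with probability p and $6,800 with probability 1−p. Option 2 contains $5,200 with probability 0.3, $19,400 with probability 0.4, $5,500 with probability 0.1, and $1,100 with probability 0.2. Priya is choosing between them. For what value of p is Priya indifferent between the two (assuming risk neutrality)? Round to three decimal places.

EV(Option 2) = 0.3 × 5200 + 0.4 × 19400 + 0.1 × 5500 + 0.2 × 1100 = 1560 + 7760 + 550 + 220 = 10090
p·15900 + (1−p)·6800 = 10090
9100p + 6800 = 10090
p = (10090 − 6800) / 9100

p = 0.362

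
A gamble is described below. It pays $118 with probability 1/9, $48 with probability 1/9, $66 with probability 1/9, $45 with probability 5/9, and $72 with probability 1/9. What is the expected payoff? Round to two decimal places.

$58.78

EV = 1/9 × 118 + 1/9 × 48 + 1/9 × 66 + 5/9 × 45 + 1/9 × 72 = 13.1111 + 5.3333 + 7.3333 + 25 + 8 = 58.7778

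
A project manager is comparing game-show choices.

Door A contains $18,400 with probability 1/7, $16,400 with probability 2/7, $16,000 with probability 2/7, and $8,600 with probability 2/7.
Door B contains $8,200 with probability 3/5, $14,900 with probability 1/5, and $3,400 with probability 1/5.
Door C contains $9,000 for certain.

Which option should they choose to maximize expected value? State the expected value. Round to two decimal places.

Door A = 1/7 × 18400 + 2/7 × 16400 + 2/7 × 16000 + 2/7 × 8600 = 2628.5714 + 4685.7143 + 4571.4286 + 2457.1429 = 14342.8571
Door B = 3/5 × 8200 + 1/5 × 14900 + 1/5 × 3400 = 4920 + 2980 + 680 = 8580
Door C: 9000 (certain)

Door A ($14,342.86)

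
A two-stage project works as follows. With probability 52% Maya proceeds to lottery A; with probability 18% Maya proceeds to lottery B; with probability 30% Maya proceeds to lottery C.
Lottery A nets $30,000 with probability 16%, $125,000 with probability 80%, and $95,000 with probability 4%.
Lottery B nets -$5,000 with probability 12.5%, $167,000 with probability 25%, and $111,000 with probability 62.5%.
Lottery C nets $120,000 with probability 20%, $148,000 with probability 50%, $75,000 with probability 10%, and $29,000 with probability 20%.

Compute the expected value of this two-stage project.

$109,752

EV(A) = 0.16 × 30000 + 0.8 × 125000 + 0.04 × 95000 = 4800 + 100000 + 3800 = 108600
EV(B) = 0.125 × (-5000) + 0.25 × 167000 + 0.625 × 111000 = -625 + 41750 + 69375 = 110500
EV(C) = 0.2 × 120000 + 0.5 × 148000 + 0.1 × 75000 + 0.2 × 29000 = 24000 + 74000 + 7500 + 5800 = 111300
Overall = 0.52 × 108600 + 0.18 × 110500 + 0.3 × 111300 = 56472 + 19890 + 33390 = 109752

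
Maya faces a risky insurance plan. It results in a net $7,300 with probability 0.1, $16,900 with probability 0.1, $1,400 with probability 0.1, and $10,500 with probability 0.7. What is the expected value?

$9,910

EV = 0.1 × 7300 + 0.1 × 16900 + 0.1 × 1400 + 0.7 × 10500 = 730 + 1690 + 140 + 7350 = 9910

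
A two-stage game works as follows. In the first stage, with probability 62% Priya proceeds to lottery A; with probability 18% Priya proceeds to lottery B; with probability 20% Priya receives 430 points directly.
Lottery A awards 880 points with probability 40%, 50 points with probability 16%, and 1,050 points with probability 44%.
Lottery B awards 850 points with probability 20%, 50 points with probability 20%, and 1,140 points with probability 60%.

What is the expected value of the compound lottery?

EV(A) = 0.4 × 880 + 0.16 × 50 + 0.44 × 1050 = 352 + 8 + 462 = 822
EV(B) = 0.2 × 850 + 0.2 × 50 + 0.6 × 1140 = 170 + 10 + 684 = 864
Branch C: 430 (certain)
Overall = 0.62 × 822 + 0.18 × 864 + 0.2 × 430 = 509.64 + 155.52 + 86 = 751.16

751.16 points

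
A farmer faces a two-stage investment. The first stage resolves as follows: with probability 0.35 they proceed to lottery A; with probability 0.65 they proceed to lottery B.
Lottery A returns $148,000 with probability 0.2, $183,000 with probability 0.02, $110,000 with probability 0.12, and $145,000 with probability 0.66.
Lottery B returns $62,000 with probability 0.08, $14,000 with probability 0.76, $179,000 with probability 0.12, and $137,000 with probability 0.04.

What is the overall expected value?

$77,420

EV(A) = 0.2 × 148000 + 0.02 × 183000 + 0.12 × 110000 + 0.66 × 145000 = 29600 + 3660 + 13200 + 95700 = 142160
EV(B) = 0.08 × 62000 + 0.76 × 14000 + 0.12 × 179000 + 0.04 × 137000 = 4960 + 10640 + 21480 + 5480 = 42560
Overall = 0.35 × 142160 + 0.65 × 42560 = 49756 + 27664 = 77420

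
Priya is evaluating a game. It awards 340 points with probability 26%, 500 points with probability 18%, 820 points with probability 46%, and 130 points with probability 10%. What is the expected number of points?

568.6 points

EV = 0.26 × 340 + 0.18 × 500 + 0.46 × 820 + 0.1 × 130 = 88.4 + 90 + 377.2 + 13 = 568.6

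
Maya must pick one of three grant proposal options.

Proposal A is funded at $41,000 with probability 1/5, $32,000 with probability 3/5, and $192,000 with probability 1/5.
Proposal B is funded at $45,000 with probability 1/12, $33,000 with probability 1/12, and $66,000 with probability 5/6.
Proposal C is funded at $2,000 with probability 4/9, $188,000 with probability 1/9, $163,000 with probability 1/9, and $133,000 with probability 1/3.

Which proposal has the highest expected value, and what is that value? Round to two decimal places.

Proposal C ($84,222.22)

Proposal A = 1/5 × 41000 + 3/5 × 32000 + 1/5 × 192000 = 8200 + 19200 + 38400 = 65800
Proposal B = 1/12 × 45000 + 1/12 × 33000 + 5/6 × 66000 = 3750 + 2750 + 55000 = 61500
Proposal C = 4/9 × 2000 + 1/9 × 188000 + 1/9 × 163000 + 1/3 × 133000 = 888.8889 + 20888.8889 + 18111.1111 + 44333.3333 = 84222.2222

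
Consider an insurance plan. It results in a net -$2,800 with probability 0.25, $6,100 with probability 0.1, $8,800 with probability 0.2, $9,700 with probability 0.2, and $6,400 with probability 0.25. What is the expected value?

EV = 0.25 × (-2800) + 0.1 × 6100 + 0.2 × 8800 + 0.2 × 9700 + 0.25 × 6400 = -700 + 610 + 1760 + 1940 + 1600 = 5210

$5,210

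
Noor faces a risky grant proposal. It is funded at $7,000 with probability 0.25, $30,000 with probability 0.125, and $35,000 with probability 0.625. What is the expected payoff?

EV = 0.25 × 7000 + 0.125 × 30000 + 0.625 × 35000 = 1750 + 3750 + 21875 = 27375

$27,375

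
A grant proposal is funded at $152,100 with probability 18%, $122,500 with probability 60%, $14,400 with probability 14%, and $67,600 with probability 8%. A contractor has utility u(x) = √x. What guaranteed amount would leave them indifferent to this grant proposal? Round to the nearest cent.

E[u] = 0.18·√152100 + 0.6·√122500 + 0.14·√14400 + 0.08·√67600 = 0.18·390 + 0.6·350 + 0.14·120 + 0.08·260 = 317.8
CE = (317.8)² = 100996.84

$100,996.84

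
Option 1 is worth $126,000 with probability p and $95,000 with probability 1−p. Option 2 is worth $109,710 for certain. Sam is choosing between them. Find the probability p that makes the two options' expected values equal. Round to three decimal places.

p = 0.475

p·126000 + (1−p)·95000 = 109710
31000p + 95000 = 109710
p = (109710 − 95000) / 31000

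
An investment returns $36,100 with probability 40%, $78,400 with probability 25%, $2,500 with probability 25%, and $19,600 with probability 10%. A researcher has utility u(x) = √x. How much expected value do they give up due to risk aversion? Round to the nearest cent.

E[u] = 0.4·√36100 + 0.25·√78400 + 0.25·√2500 + 0.1·√19600 = 0.4·190 + 0.25·280 + 0.25·50 + 0.1·140 = 172.5
CE = (172.5)² = 29756.25
Risk premium = EV − CE = 36625 − 29756.25 = 6868.75

$6,868.75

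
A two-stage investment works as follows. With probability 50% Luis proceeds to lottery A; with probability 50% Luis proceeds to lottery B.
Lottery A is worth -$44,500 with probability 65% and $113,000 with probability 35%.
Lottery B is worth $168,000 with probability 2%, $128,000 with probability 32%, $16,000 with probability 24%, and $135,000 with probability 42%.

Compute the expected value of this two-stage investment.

$57,742.50

EV(A) = 0.65 × (-44500) + 0.35 × 113000 = -28925 + 39550 = 10625
EV(B) = 0.02 × 168000 + 0.32 × 128000 + 0.24 × 16000 + 0.42 × 135000 = 3360 + 40960 + 3840 + 56700 = 104860
Overall = 0.5 × 10625 + 0.5 × 104860 = 5312.5 + 52430 = 57742.5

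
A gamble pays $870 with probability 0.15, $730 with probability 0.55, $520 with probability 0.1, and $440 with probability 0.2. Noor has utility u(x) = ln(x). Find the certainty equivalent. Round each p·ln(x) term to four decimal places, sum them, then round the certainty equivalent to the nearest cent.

E[u] = 0.15·ln(870) + 0.55·ln(730) + 0.1·ln(520) + 0.2·ln(440) = 1.0153 + 3.6262 + 0.6254 + 1.2174 = 6.4843
CE = e^6.4843 ≈ 654.78

$654.78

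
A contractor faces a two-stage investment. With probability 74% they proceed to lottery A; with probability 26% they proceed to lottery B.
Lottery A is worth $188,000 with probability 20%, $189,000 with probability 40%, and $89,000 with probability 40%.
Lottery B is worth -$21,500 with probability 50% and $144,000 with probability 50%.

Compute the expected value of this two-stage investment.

EV(A) = 0.2 × 188000 + 0.4 × 189000 + 0.4 × 89000 = 37600 + 75600 + 35600 = 148800
EV(B) = 0.5 × (-21500) + 0.5 × 144000 = -10750 + 72000 = 61250
Overall = 0.74 × 148800 + 0.26 × 61250 = 110112 + 15925 = 126037

$126,037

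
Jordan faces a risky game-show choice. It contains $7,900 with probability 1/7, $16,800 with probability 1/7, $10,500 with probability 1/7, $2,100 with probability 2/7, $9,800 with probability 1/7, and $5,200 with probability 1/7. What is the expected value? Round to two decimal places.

$7,771.43

EV = 1/7 × 7900 + 1/7 × 16800 + 1/7 × 10500 + 2/7 × 2100 + 1/7 × 9800 + 1/7 × 5200 = 1128.5714 + 2400 + 1500 + 600 + 1400 + 742.8571 = 7771.4286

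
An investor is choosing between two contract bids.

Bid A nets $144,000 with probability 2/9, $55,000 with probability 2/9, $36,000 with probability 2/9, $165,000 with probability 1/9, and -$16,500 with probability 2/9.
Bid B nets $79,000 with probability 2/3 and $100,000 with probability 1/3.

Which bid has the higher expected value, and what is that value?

Bid A = 2/9 × 144000 + 2/9 × 55000 + 2/9 × 36000 + 1/9 × 165000 + 2/9 × (-16500) = 32000 + 12222.2222 + 8000 + 18333.3333 − 3666.6667 = 66888.8889
Bid B = 2/3 × 79000 + 1/3 × 100000 = 52666.6667 + 33333.3333 = 86000

Bid B ($86,000)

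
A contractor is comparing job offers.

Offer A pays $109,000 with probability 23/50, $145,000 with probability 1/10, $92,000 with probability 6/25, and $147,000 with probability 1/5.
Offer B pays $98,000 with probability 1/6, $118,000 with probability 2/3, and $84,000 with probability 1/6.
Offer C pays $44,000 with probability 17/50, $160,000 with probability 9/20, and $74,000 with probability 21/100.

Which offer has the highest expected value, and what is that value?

Offer A ($116,120)

Offer A = 23/50 × 109000 + 1/10 × 145000 + 6/25 × 92000 + 1/5 × 147000 = 50140 + 14500 + 22080 + 29400 = 116120
Offer B = 1/6 × 98000 + 2/3 × 118000 + 1/6 × 84000 = 16333.3333 + 78666.6667 + 14000 = 109000
Offer C = 17/50 × 44000 + 9/20 × 160000 + 21/100 × 74000 = 14960 + 72000 + 15540 = 102500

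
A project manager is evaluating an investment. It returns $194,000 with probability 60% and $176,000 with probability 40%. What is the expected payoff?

EV = 0.6 × 194000 + 0.4 × 176000 = 116400 + 70400 = 186800

$186,800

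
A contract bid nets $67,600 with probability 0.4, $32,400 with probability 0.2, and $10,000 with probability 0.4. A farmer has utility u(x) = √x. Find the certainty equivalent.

E[u] = 0.4·√67600 + 0.2·√32400 + 0.4·√10000 = 0.4·260 + 0.2·180 + 0.4·100 = 180
CE = (180)² = 32400

$32,400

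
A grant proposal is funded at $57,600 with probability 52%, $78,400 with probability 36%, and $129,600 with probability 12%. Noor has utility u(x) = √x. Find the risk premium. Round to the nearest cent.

$1,474.56

E[u] = 0.52·√57600 + 0.36·√78400 + 0.12·√129600 = 0.52·240 + 0.36·280 + 0.12·360 = 268.8
CE = (268.8)² = 72253.44
Risk premium = EV − CE = 73728 − 72253.44 = 1474.56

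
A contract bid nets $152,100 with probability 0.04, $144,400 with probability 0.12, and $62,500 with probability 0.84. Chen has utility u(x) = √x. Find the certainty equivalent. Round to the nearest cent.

E[u] = 0.04·√152100 + 0.12·√144400 + 0.84·√62500 = 0.04·390 + 0.12·380 + 0.84·250 = 271.2
CE = (271.2)² = 73549.44

$73,549.44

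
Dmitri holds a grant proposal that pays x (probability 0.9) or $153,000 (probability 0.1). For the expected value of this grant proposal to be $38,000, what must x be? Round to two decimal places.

x = $25,222.22

0.9·x + 0.1·153000 = 38000
0.9·x = 38000 − 15300 = 22700
x = 22700 / 0.9 = 25222.2222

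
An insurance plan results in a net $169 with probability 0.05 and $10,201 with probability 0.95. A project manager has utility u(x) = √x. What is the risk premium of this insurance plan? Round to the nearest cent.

$367.84

E[u] = 0.05·√169 + 0.95·√10201 = 0.05·13 + 0.95·101 = 96.6
CE = (96.6)² = 9331.56
Risk premium = EV − CE = 9699.4 − 9331.56 = 367.84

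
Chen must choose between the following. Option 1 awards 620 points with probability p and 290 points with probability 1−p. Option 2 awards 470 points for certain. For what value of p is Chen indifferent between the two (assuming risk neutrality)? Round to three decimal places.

p = 0.545

p·620 + (1−p)·290 = 470
330p + 290 = 470
p = (470 − 290) / 330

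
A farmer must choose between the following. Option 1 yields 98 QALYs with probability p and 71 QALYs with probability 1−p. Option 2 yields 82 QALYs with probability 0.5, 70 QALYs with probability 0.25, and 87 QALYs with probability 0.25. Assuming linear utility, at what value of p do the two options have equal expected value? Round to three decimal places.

p = 0.343

EV(Option 2) = 0.5 × 82 + 0.25 × 70 + 0.25 × 87 = 41 + 17.5 + 21.75 = 80.25
p·98 + (1−p)·71 = 80.25
27p + 71 = 80.25
p = (80.25 − 71) / 27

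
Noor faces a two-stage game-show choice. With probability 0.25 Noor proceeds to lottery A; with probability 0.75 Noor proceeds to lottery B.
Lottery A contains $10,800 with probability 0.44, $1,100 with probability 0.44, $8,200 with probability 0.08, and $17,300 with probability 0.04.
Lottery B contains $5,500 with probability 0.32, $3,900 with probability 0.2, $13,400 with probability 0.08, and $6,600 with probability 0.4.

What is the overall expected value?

EV(A) = 0.44 × 10800 + 0.44 × 1100 + 0.08 × 8200 + 0.04 × 17300 = 4752 + 484 + 656 + 692 = 6584
EV(B) = 0.32 × 5500 + 0.2 × 3900 + 0.08 × 13400 + 0.4 × 6600 = 1760 + 780 + 1072 + 2640 = 6252
Overall = 0.25 × 6584 + 0.75 × 6252 = 1646 + 4689 = 6335

$6,335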